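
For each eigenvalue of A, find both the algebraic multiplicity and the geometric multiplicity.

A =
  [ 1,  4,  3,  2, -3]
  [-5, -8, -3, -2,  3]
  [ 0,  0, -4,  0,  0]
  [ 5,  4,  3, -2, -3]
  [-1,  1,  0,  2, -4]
λ = -4: alg = 4, geom = 3; λ = -1: alg = 1, geom = 1

Step 1 — factor the characteristic polynomial to read off the algebraic multiplicities:
  χ_A(x) = (x + 1)*(x + 4)^4

Step 2 — compute geometric multiplicities via the rank-nullity identity g(λ) = n − rank(A − λI):
  rank(A − (-4)·I) = 2, so dim ker(A − (-4)·I) = n − 2 = 3
  rank(A − (-1)·I) = 4, so dim ker(A − (-1)·I) = n − 4 = 1

Summary:
  λ = -4: algebraic multiplicity = 4, geometric multiplicity = 3
  λ = -1: algebraic multiplicity = 1, geometric multiplicity = 1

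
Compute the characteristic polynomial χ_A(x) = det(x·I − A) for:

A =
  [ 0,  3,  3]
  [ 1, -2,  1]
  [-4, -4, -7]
x^3 + 9*x^2 + 27*x + 27

Expanding det(x·I − A) (e.g. by cofactor expansion or by noting that A is similar to its Jordan form J, which has the same characteristic polynomial as A) gives
  χ_A(x) = x^3 + 9*x^2 + 27*x + 27
which factors as (x + 3)^3. The eigenvalues (with algebraic multiplicities) are λ = -3 with multiplicity 3.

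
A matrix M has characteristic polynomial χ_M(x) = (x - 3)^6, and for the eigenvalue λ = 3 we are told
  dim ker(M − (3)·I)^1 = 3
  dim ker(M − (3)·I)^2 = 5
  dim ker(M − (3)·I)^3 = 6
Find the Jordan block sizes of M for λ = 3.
Block sizes for λ = 3: [3, 2, 1]

From the dimensions of kernels of powers, the number of Jordan blocks of size at least j is d_j − d_{j−1} where d_j = dim ker(N^j) (with d_0 = 0). Computing the differences gives [3, 2, 1].
The number of blocks of size exactly k is (#blocks of size ≥ k) − (#blocks of size ≥ k + 1), so the partition is: 1 block(s) of size 1, 1 block(s) of size 2, 1 block(s) of size 3.
In nonincreasing order the block sizes are [3, 2, 1].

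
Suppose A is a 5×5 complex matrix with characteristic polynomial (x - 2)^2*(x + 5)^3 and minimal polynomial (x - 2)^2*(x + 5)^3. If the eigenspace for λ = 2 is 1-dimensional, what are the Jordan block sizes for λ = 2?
Block sizes for λ = 2: [2]

Step 1 — from the characteristic polynomial, algebraic multiplicity of λ = 2 is 2. From dim ker(A − (2)·I) = 1, there are exactly 1 Jordan blocks for λ = 2.
Step 2 — from the minimal polynomial, the factor (x − 2)^2 tells us the largest block for λ = 2 has size 2.
Step 3 — with total size 2, 1 blocks, and largest block 2, the block sizes (in nonincreasing order) are [2].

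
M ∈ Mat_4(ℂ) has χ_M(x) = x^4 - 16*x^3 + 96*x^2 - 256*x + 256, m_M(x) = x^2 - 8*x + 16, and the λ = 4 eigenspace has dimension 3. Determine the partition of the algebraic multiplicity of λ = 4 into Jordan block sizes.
Block sizes for λ = 4: [2, 1, 1]

Step 1 — from the characteristic polynomial, algebraic multiplicity of λ = 4 is 4. From dim ker(M − (4)·I) = 3, there are exactly 3 Jordan blocks for λ = 4.
Step 2 — from the minimal polynomial, the factor (x − 4)^2 tells us the largest block for λ = 4 has size 2.
Step 3 — with total size 4, 3 blocks, and largest block 2, the block sizes (in nonincreasing order) are [2, 1, 1].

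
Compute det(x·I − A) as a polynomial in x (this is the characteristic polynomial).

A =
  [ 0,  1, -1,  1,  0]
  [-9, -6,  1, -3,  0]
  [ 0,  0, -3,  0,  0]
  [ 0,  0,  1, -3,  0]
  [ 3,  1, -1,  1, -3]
x^5 + 15*x^4 + 90*x^3 + 270*x^2 + 405*x + 243

Expanding det(x·I − A) (e.g. by cofactor expansion or by noting that A is similar to its Jordan form J, which has the same characteristic polynomial as A) gives
  χ_A(x) = x^5 + 15*x^4 + 90*x^3 + 270*x^2 + 405*x + 243
which factors as (x + 3)^5. The eigenvalues (with algebraic multiplicities) are λ = -3 with multiplicity 5.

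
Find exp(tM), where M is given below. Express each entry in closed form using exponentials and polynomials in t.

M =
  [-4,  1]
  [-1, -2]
e^{tM} =
  [-t*exp(-3*t) + exp(-3*t), t*exp(-3*t)]
  [-t*exp(-3*t), t*exp(-3*t) + exp(-3*t)]

Strategy: write M = P · J · P⁻¹ where J is a Jordan canonical form, so e^{tM} = P · e^{tJ} · P⁻¹, and e^{tJ} can be computed block-by-block.

M has Jordan form
J =
  [-3,  1]
  [ 0, -3]
(up to reordering of blocks).

Per-block formulas:
  For a 2×2 Jordan block J_2(-3): exp(t · J_2(-3)) = e^(-3t)·(I + t·N), where N is the 2×2 nilpotent shift.

After assembling e^{tJ} and conjugating by P, we get:

e^{tM} =
  [-t*exp(-3*t) + exp(-3*t), t*exp(-3*t)]
  [-t*exp(-3*t), t*exp(-3*t) + exp(-3*t)]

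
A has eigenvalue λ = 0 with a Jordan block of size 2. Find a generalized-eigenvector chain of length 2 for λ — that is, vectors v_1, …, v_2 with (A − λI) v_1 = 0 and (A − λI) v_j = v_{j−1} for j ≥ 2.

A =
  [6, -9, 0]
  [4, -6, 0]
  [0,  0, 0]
A Jordan chain for λ = 0 of length 2:
v_1 = (6, 4, 0)ᵀ
v_2 = (1, 0, 0)ᵀ

Let N = A − (0)·I. We want v_2 with N^2 v_2 = 0 but N^1 v_2 ≠ 0; then v_{j-1} := N · v_j for j = 2, …, 2.

Pick v_2 = (1, 0, 0)ᵀ.
Then v_1 = N · v_2 = (6, 4, 0)ᵀ.

Sanity check: (A − (0)·I) v_1 = (0, 0, 0)ᵀ = 0. ✓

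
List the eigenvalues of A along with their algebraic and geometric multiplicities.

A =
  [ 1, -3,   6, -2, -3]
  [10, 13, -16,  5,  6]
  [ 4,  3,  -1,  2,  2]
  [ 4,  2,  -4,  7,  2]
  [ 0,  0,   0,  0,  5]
λ = 5: alg = 5, geom = 2

Step 1 — factor the characteristic polynomial to read off the algebraic multiplicities:
  χ_A(x) = (x - 5)^5

Step 2 — compute geometric multiplicities via the rank-nullity identity g(λ) = n − rank(A − λI):
  rank(A − (5)·I) = 3, so dim ker(A − (5)·I) = n − 3 = 2

Summary:
  λ = 5: algebraic multiplicity = 5, geometric multiplicity = 2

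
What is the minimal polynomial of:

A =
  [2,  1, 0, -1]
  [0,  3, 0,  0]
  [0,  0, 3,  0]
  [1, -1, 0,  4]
x^2 - 6*x + 9

The characteristic polynomial is χ_A(x) = (x - 3)^4, so the eigenvalues are known. The minimal polynomial is
  m_A(x) = Π_λ (x − λ)^{k_λ}
where k_λ is the size of the *largest* Jordan block for λ (equivalently, the smallest k with (A − λI)^k v = 0 for every generalised eigenvector v of λ).

  λ = 3: largest Jordan block has size 2, contributing (x − 3)^2

So m_A(x) = (x - 3)^2 = x^2 - 6*x + 9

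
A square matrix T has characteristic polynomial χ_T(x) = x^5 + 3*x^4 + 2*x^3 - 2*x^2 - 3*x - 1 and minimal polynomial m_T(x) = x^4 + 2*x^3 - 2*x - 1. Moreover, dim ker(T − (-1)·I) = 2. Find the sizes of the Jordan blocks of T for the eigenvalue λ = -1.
Block sizes for λ = -1: [3, 1]

Step 1 — from the characteristic polynomial, algebraic multiplicity of λ = -1 is 4. From dim ker(T − (-1)·I) = 2, there are exactly 2 Jordan blocks for λ = -1.
Step 2 — from the minimal polynomial, the factor (x + 1)^3 tells us the largest block for λ = -1 has size 3.
Step 3 — with total size 4, 2 blocks, and largest block 3, the block sizes (in nonincreasing order) are [3, 1].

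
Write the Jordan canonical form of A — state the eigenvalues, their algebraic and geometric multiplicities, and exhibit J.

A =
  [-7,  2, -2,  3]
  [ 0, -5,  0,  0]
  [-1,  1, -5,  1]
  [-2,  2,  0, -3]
J_3(-5) ⊕ J_1(-5)

The characteristic polynomial is
  det(x·I − A) = x^4 + 20*x^3 + 150*x^2 + 500*x + 625 = (x + 5)^4

Eigenvalues and multiplicities (the geometric multiplicity of λ is n − rank(A − λI), which equals the number of Jordan blocks for λ):
  λ = -5: algebraic multiplicity = 4, geometric multiplicity = 2

Determining the block sizes for each eigenvalue:
  λ = -5: with am = 4 and gm = 2, the partition is not yet determined (e.g. several partitions of 4 into 2 parts exist). Let N = A − (-5)·I. Computing rank(N^1) = 2, rank(N^2) = 1, rank(N^3) = 0; the number of blocks of size ≥ j is rank(N^{j−1}) − rank(N^j), giving [2, 1, 1]. So we have 1 block(s) of size 3, 1 block(s) of size 1 → block sizes [3, 1]

Assembling the blocks gives a Jordan form
J =
  [-5,  1,  0,  0]
  [ 0, -5,  1,  0]
  [ 0,  0, -5,  0]
  [ 0,  0,  0, -5]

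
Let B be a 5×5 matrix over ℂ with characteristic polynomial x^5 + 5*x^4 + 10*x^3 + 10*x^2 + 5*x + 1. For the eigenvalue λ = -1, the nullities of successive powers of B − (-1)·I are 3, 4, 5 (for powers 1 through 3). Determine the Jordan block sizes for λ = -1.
Block sizes for λ = -1: [3, 1, 1]

From the dimensions of kernels of powers, the number of Jordan blocks of size at least j is d_j − d_{j−1} where d_j = dim ker(N^j) (with d_0 = 0). Computing the differences gives [3, 1, 1].
The number of blocks of size exactly k is (#blocks of size ≥ k) − (#blocks of size ≥ k + 1), so the partition is: 2 block(s) of size 1, 1 block(s) of size 3.
In nonincreasing order the block sizes are [3, 1, 1].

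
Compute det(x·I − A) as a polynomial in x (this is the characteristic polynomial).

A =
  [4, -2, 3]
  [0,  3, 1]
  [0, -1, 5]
x^3 - 12*x^2 + 48*x - 64

Expanding det(x·I − A) (e.g. by cofactor expansion or by noting that A is similar to its Jordan form J, which has the same characteristic polynomial as A) gives
  χ_A(x) = x^3 - 12*x^2 + 48*x - 64
which factors as (x - 4)^3. The eigenvalues (with algebraic multiplicities) are λ = 4 with multiplicity 3.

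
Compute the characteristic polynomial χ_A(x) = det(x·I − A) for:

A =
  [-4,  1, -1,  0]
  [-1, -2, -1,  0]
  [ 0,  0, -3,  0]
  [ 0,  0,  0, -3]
x^4 + 12*x^3 + 54*x^2 + 108*x + 81

Expanding det(x·I − A) (e.g. by cofactor expansion or by noting that A is similar to its Jordan form J, which has the same characteristic polynomial as A) gives
  χ_A(x) = x^4 + 12*x^3 + 54*x^2 + 108*x + 81
which factors as (x + 3)^4. The eigenvalues (with algebraic multiplicities) are λ = -3 with multiplicity 4.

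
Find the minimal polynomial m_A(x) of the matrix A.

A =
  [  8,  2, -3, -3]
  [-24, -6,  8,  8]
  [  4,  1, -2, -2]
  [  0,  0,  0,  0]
x^3

The characteristic polynomial is χ_A(x) = x^4, so the eigenvalues are known. The minimal polynomial is
  m_A(x) = Π_λ (x − λ)^{k_λ}
where k_λ is the size of the *largest* Jordan block for λ (equivalently, the smallest k with (A − λI)^k v = 0 for every generalised eigenvector v of λ).

  λ = 0: largest Jordan block has size 3, contributing (x − 0)^3

So m_A(x) = x^3 = x^3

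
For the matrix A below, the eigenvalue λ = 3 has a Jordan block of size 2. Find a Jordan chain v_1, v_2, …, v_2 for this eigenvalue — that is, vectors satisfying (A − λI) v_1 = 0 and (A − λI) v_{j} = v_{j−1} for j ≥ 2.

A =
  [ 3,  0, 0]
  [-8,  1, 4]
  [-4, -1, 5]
A Jordan chain for λ = 3 of length 2:
v_1 = (0, -8, -4)ᵀ
v_2 = (1, 0, 0)ᵀ

Let N = A − (3)·I. We want v_2 with N^2 v_2 = 0 but N^1 v_2 ≠ 0; then v_{j-1} := N · v_j for j = 2, …, 2.

Pick v_2 = (1, 0, 0)ᵀ.
Then v_1 = N · v_2 = (0, -8, -4)ᵀ.

Sanity check: (A − (3)·I) v_1 = (0, 0, 0)ᵀ = 0. ✓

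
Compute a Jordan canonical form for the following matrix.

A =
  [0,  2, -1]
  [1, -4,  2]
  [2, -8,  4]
J_3(0)

The characteristic polynomial is
  det(x·I − A) = x^3

Eigenvalues and multiplicities (the geometric multiplicity of λ is n − rank(A − λI), which equals the number of Jordan blocks for λ):
  λ = 0: algebraic multiplicity = 3, geometric multiplicity = 1

Determining the block sizes for each eigenvalue:
  λ = 0: one block (gm = 1), so the single block has size am = 3 → block sizes [3]

Assembling the blocks gives a Jordan form
J =
  [0, 1, 0]
  [0, 0, 1]
  [0, 0, 0]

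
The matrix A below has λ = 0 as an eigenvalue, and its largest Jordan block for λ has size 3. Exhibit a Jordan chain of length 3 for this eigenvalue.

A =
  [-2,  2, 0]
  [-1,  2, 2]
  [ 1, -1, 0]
A Jordan chain for λ = 0 of length 3:
v_1 = (2, 2, -1)ᵀ
v_2 = (-2, -1, 1)ᵀ
v_3 = (1, 0, 0)ᵀ

Let N = A − (0)·I. We want v_3 with N^3 v_3 = 0 but N^2 v_3 ≠ 0; then v_{j-1} := N · v_j for j = 3, …, 2.

Pick v_3 = (1, 0, 0)ᵀ.
Then v_2 = N · v_3 = (-2, -1, 1)ᵀ.
Then v_1 = N · v_2 = (2, 2, -1)ᵀ.

Sanity check: (A − (0)·I) v_1 = (0, 0, 0)ᵀ = 0. ✓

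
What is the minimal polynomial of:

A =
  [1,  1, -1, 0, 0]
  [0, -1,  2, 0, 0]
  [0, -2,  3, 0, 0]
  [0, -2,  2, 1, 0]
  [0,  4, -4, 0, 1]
x^2 - 2*x + 1

The characteristic polynomial is χ_A(x) = (x - 1)^5, so the eigenvalues are known. The minimal polynomial is
  m_A(x) = Π_λ (x − λ)^{k_λ}
where k_λ is the size of the *largest* Jordan block for λ (equivalently, the smallest k with (A − λI)^k v = 0 for every generalised eigenvector v of λ).

  λ = 1: largest Jordan block has size 2, contributing (x − 1)^2

So m_A(x) = (x - 1)^2 = x^2 - 2*x + 1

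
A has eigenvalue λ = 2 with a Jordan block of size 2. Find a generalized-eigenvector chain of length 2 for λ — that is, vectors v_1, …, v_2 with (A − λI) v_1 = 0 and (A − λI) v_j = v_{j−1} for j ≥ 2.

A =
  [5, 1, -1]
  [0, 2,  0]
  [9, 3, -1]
A Jordan chain for λ = 2 of length 2:
v_1 = (3, 0, 9)ᵀ
v_2 = (1, 0, 0)ᵀ

Let N = A − (2)·I. We want v_2 with N^2 v_2 = 0 but N^1 v_2 ≠ 0; then v_{j-1} := N · v_j for j = 2, …, 2.

Pick v_2 = (1, 0, 0)ᵀ.
Then v_1 = N · v_2 = (3, 0, 9)ᵀ.

Sanity check: (A − (2)·I) v_1 = (0, 0, 0)ᵀ = 0. ✓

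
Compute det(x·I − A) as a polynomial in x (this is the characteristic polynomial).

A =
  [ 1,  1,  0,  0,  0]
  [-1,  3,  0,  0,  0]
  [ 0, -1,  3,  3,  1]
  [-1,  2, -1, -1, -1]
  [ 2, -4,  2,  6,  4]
x^5 - 10*x^4 + 40*x^3 - 80*x^2 + 80*x - 32

Expanding det(x·I − A) (e.g. by cofactor expansion or by noting that A is similar to its Jordan form J, which has the same characteristic polynomial as A) gives
  χ_A(x) = x^5 - 10*x^4 + 40*x^3 - 80*x^2 + 80*x - 32
which factors as (x - 2)^5. The eigenvalues (with algebraic multiplicities) are λ = 2 with multiplicity 5.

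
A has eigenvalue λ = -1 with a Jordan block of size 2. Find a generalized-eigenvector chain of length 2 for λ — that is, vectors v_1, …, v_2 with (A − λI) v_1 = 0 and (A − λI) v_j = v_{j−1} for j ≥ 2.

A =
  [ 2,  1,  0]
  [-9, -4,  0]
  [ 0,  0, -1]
A Jordan chain for λ = -1 of length 2:
v_1 = (3, -9, 0)ᵀ
v_2 = (1, 0, 0)ᵀ

Let N = A − (-1)·I. We want v_2 with N^2 v_2 = 0 but N^1 v_2 ≠ 0; then v_{j-1} := N · v_j for j = 2, …, 2.

Pick v_2 = (1, 0, 0)ᵀ.
Then v_1 = N · v_2 = (3, -9, 0)ᵀ.

Sanity check: (A − (-1)·I) v_1 = (0, 0, 0)ᵀ = 0. ✓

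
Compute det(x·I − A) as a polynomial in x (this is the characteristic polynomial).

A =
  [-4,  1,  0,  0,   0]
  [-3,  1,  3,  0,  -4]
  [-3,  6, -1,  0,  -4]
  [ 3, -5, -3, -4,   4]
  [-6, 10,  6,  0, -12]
x^5 + 20*x^4 + 160*x^3 + 640*x^2 + 1280*x + 1024

Expanding det(x·I − A) (e.g. by cofactor expansion or by noting that A is similar to its Jordan form J, which has the same characteristic polynomial as A) gives
  χ_A(x) = x^5 + 20*x^4 + 160*x^3 + 640*x^2 + 1280*x + 1024
which factors as (x + 4)^5. The eigenvalues (with algebraic multiplicities) are λ = -4 with multiplicity 5.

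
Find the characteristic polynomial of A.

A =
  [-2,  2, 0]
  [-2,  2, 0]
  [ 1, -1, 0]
x^3

Expanding det(x·I − A) (e.g. by cofactor expansion or by noting that A is similar to its Jordan form J, which has the same characteristic polynomial as A) gives
  χ_A(x) = x^3
which factors as x^3. The eigenvalues (with algebraic multiplicities) are λ = 0 with multiplicity 3.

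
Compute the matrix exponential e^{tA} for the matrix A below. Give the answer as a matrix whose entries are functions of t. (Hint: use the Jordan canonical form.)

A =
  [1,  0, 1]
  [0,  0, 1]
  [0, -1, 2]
e^{tA} =
  [exp(t), -t^2*exp(t)/2, t^2*exp(t)/2 + t*exp(t)]
  [0, -t*exp(t) + exp(t), t*exp(t)]
  [0, -t*exp(t), t*exp(t) + exp(t)]

Strategy: write A = P · J · P⁻¹ where J is a Jordan canonical form, so e^{tA} = P · e^{tJ} · P⁻¹, and e^{tJ} can be computed block-by-block.

A has Jordan form
J =
  [1, 1, 0]
  [0, 1, 1]
  [0, 0, 1]
(up to reordering of blocks).

Per-block formulas:
  For a 3×3 Jordan block J_3(1): exp(t · J_3(1)) = e^(1t)·(I + t·N + (t^2/2)·N^2), where N is the 3×3 nilpotent shift.

After assembling e^{tJ} and conjugating by P, we get:

e^{tA} =
  [exp(t), -t^2*exp(t)/2, t^2*exp(t)/2 + t*exp(t)]
  [0, -t*exp(t) + exp(t), t*exp(t)]
  [0, -t*exp(t), t*exp(t) + exp(t)]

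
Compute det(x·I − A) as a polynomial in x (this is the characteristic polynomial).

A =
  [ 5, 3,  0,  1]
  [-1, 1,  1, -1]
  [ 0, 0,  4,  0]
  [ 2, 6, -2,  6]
x^4 - 16*x^3 + 96*x^2 - 256*x + 256

Expanding det(x·I − A) (e.g. by cofactor expansion or by noting that A is similar to its Jordan form J, which has the same characteristic polynomial as A) gives
  χ_A(x) = x^4 - 16*x^3 + 96*x^2 - 256*x + 256
which factors as (x - 4)^4. The eigenvalues (with algebraic multiplicities) are λ = 4 with multiplicity 4.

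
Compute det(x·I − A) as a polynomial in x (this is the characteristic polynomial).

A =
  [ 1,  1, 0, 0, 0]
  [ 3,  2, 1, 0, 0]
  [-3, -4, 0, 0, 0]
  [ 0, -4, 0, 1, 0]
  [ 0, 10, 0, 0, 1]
x^5 - 5*x^4 + 10*x^3 - 10*x^2 + 5*x - 1

Expanding det(x·I − A) (e.g. by cofactor expansion or by noting that A is similar to its Jordan form J, which has the same characteristic polynomial as A) gives
  χ_A(x) = x^5 - 5*x^4 + 10*x^3 - 10*x^2 + 5*x - 1
which factors as (x - 1)^5. The eigenvalues (with algebraic multiplicities) are λ = 1 with multiplicity 5.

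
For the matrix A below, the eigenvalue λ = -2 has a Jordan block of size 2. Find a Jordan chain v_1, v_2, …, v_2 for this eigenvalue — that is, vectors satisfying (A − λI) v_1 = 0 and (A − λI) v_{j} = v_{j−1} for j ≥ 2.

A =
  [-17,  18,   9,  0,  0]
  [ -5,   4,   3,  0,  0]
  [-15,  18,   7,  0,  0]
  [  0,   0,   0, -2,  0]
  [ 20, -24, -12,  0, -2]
A Jordan chain for λ = -2 of length 2:
v_1 = (-15, -5, -15, 0, 20)ᵀ
v_2 = (1, 0, 0, 0, 0)ᵀ

Let N = A − (-2)·I. We want v_2 with N^2 v_2 = 0 but N^1 v_2 ≠ 0; then v_{j-1} := N · v_j for j = 2, …, 2.

Pick v_2 = (1, 0, 0, 0, 0)ᵀ.
Then v_1 = N · v_2 = (-15, -5, -15, 0, 20)ᵀ.

Sanity check: (A − (-2)·I) v_1 = (0, 0, 0, 0, 0)ᵀ = 0. ✓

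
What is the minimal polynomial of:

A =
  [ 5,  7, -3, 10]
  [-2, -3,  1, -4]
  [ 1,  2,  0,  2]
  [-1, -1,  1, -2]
x^3

The characteristic polynomial is χ_A(x) = x^4, so the eigenvalues are known. The minimal polynomial is
  m_A(x) = Π_λ (x − λ)^{k_λ}
where k_λ is the size of the *largest* Jordan block for λ (equivalently, the smallest k with (A − λI)^k v = 0 for every generalised eigenvector v of λ).

  λ = 0: largest Jordan block has size 3, contributing (x − 0)^3

So m_A(x) = x^3 = x^3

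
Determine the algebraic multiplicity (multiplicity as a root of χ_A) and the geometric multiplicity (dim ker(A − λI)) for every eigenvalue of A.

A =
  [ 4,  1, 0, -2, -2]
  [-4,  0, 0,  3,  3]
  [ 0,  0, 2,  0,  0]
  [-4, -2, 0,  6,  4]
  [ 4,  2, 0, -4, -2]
λ = 2: alg = 5, geom = 3

Step 1 — factor the characteristic polynomial to read off the algebraic multiplicities:
  χ_A(x) = (x - 2)^5

Step 2 — compute geometric multiplicities via the rank-nullity identity g(λ) = n − rank(A − λI):
  rank(A − (2)·I) = 2, so dim ker(A − (2)·I) = n − 2 = 3

Summary:
  λ = 2: algebraic multiplicity = 5, geometric multiplicity = 3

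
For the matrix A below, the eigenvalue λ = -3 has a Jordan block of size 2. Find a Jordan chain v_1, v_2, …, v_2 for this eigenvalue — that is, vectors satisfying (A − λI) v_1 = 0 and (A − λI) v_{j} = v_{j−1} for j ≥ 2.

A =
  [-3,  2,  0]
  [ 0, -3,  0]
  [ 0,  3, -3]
A Jordan chain for λ = -3 of length 2:
v_1 = (2, 0, 3)ᵀ
v_2 = (0, 1, 0)ᵀ

Let N = A − (-3)·I. We want v_2 with N^2 v_2 = 0 but N^1 v_2 ≠ 0; then v_{j-1} := N · v_j for j = 2, …, 2.

Pick v_2 = (0, 1, 0)ᵀ.
Then v_1 = N · v_2 = (2, 0, 3)ᵀ.

Sanity check: (A − (-3)·I) v_1 = (0, 0, 0)ᵀ = 0. ✓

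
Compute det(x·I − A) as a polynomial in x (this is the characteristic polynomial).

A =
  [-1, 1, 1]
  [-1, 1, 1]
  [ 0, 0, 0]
x^3

Expanding det(x·I − A) (e.g. by cofactor expansion or by noting that A is similar to its Jordan form J, which has the same characteristic polynomial as A) gives
  χ_A(x) = x^3
which factors as x^3. The eigenvalues (with algebraic multiplicities) are λ = 0 with multiplicity 3.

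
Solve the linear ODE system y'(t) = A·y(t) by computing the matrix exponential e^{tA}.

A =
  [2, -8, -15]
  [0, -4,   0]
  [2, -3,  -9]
e^{tA} =
  [6*exp(-3*t) - 5*exp(-4*t), -5*t*exp(-4*t) - 3*exp(-3*t) + 3*exp(-4*t), -15*exp(-3*t) + 15*exp(-4*t)]
  [0, exp(-4*t), 0]
  [2*exp(-3*t) - 2*exp(-4*t), -2*t*exp(-4*t) - exp(-3*t) + exp(-4*t), -5*exp(-3*t) + 6*exp(-4*t)]

Strategy: write A = P · J · P⁻¹ where J is a Jordan canonical form, so e^{tA} = P · e^{tJ} · P⁻¹, and e^{tJ} can be computed block-by-block.

A has Jordan form
J =
  [-4,  1,  0]
  [ 0, -4,  0]
  [ 0,  0, -3]
(up to reordering of blocks).

Per-block formulas:
  For a 1×1 block at λ = -3: exp(t · [-3]) = [e^(-3t)].
  For a 2×2 Jordan block J_2(-4): exp(t · J_2(-4)) = e^(-4t)·(I + t·N), where N is the 2×2 nilpotent shift.

After assembling e^{tJ} and conjugating by P, we get:

e^{tA} =
  [6*exp(-3*t) - 5*exp(-4*t), -5*t*exp(-4*t) - 3*exp(-3*t) + 3*exp(-4*t), -15*exp(-3*t) + 15*exp(-4*t)]
  [0, exp(-4*t), 0]
  [2*exp(-3*t) - 2*exp(-4*t), -2*t*exp(-4*t) - exp(-3*t) + exp(-4*t), -5*exp(-3*t) + 6*exp(-4*t)]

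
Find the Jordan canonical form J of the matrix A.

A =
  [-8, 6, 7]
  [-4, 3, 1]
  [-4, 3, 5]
J_3(0)

The characteristic polynomial is
  det(x·I − A) = x^3

Eigenvalues and multiplicities (the geometric multiplicity of λ is n − rank(A − λI), which equals the number of Jordan blocks for λ):
  λ = 0: algebraic multiplicity = 3, geometric multiplicity = 1

Determining the block sizes for each eigenvalue:
  λ = 0: one block (gm = 1), so the single block has size am = 3 → block sizes [3]

Assembling the blocks gives a Jordan form
J =
  [0, 1, 0]
  [0, 0, 1]
  [0, 0, 0]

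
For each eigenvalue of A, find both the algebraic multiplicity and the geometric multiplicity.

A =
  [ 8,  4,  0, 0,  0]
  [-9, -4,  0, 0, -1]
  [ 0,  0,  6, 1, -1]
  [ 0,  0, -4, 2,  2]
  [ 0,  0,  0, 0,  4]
λ = 2: alg = 2, geom = 1; λ = 4: alg = 3, geom = 2

Step 1 — factor the characteristic polynomial to read off the algebraic multiplicities:
  χ_A(x) = (x - 4)^3*(x - 2)^2

Step 2 — compute geometric multiplicities via the rank-nullity identity g(λ) = n − rank(A − λI):
  rank(A − (2)·I) = 4, so dim ker(A − (2)·I) = n − 4 = 1
  rank(A − (4)·I) = 3, so dim ker(A − (4)·I) = n − 3 = 2

Summary:
  λ = 2: algebraic multiplicity = 2, geometric multiplicity = 1
  λ = 4: algebraic multiplicity = 3, geometric multiplicity = 2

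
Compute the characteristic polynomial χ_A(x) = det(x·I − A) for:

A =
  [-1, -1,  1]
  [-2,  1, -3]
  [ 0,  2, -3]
x^3 + 3*x^2 + 3*x + 1

Expanding det(x·I − A) (e.g. by cofactor expansion or by noting that A is similar to its Jordan form J, which has the same characteristic polynomial as A) gives
  χ_A(x) = x^3 + 3*x^2 + 3*x + 1
which factors as (x + 1)^3. The eigenvalues (with algebraic multiplicities) are λ = -1 with multiplicity 3.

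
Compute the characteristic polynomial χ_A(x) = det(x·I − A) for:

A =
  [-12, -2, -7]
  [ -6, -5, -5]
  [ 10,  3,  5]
x^3 + 12*x^2 + 48*x + 64

Expanding det(x·I − A) (e.g. by cofactor expansion or by noting that A is similar to its Jordan form J, which has the same characteristic polynomial as A) gives
  χ_A(x) = x^3 + 12*x^2 + 48*x + 64
which factors as (x + 4)^3. The eigenvalues (with algebraic multiplicities) are λ = -4 with multiplicity 3.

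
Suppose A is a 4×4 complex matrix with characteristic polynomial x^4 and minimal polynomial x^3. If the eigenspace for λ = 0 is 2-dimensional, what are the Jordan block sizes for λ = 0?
Block sizes for λ = 0: [3, 1]

Step 1 — from the characteristic polynomial, algebraic multiplicity of λ = 0 is 4. From dim ker(A − (0)·I) = 2, there are exactly 2 Jordan blocks for λ = 0.
Step 2 — from the minimal polynomial, the factor (x − 0)^3 tells us the largest block for λ = 0 has size 3.
Step 3 — with total size 4, 2 blocks, and largest block 3, the block sizes (in nonincreasing order) are [3, 1].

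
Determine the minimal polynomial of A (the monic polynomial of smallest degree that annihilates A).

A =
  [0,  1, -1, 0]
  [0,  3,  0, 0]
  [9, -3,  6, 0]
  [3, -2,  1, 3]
x^2 - 6*x + 9

The characteristic polynomial is χ_A(x) = (x - 3)^4, so the eigenvalues are known. The minimal polynomial is
  m_A(x) = Π_λ (x − λ)^{k_λ}
where k_λ is the size of the *largest* Jordan block for λ (equivalently, the smallest k with (A − λI)^k v = 0 for every generalised eigenvector v of λ).

  λ = 3: largest Jordan block has size 2, contributing (x − 3)^2

So m_A(x) = (x - 3)^2 = x^2 - 6*x + 9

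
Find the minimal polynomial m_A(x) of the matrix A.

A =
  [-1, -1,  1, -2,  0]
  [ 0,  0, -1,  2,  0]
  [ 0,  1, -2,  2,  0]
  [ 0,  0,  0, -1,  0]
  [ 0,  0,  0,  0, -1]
x^2 + 2*x + 1

The characteristic polynomial is χ_A(x) = (x + 1)^5, so the eigenvalues are known. The minimal polynomial is
  m_A(x) = Π_λ (x − λ)^{k_λ}
where k_λ is the size of the *largest* Jordan block for λ (equivalently, the smallest k with (A − λI)^k v = 0 for every generalised eigenvector v of λ).

  λ = -1: largest Jordan block has size 2, contributing (x + 1)^2

So m_A(x) = (x + 1)^2 = x^2 + 2*x + 1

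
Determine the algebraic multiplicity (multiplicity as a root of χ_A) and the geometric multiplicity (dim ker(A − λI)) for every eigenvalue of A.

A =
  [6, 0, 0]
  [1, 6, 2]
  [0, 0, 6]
λ = 6: alg = 3, geom = 2

Step 1 — factor the characteristic polynomial to read off the algebraic multiplicities:
  χ_A(x) = (x - 6)^3

Step 2 — compute geometric multiplicities via the rank-nullity identity g(λ) = n − rank(A − λI):
  rank(A − (6)·I) = 1, so dim ker(A − (6)·I) = n − 1 = 2

Summary:
  λ = 6: algebraic multiplicity = 3, geometric multiplicity = 2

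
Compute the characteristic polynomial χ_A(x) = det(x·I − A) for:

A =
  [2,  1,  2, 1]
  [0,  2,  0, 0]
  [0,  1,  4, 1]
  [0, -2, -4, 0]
x^4 - 8*x^3 + 24*x^2 - 32*x + 16

Expanding det(x·I − A) (e.g. by cofactor expansion or by noting that A is similar to its Jordan form J, which has the same characteristic polynomial as A) gives
  χ_A(x) = x^4 - 8*x^3 + 24*x^2 - 32*x + 16
which factors as (x - 2)^4. The eigenvalues (with algebraic multiplicities) are λ = 2 with multiplicity 4.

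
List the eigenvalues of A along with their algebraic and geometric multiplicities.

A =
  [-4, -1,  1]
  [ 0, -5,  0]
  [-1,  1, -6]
λ = -5: alg = 3, geom = 2

Step 1 — factor the characteristic polynomial to read off the algebraic multiplicities:
  χ_A(x) = (x + 5)^3

Step 2 — compute geometric multiplicities via the rank-nullity identity g(λ) = n − rank(A − λI):
  rank(A − (-5)·I) = 1, so dim ker(A − (-5)·I) = n − 1 = 2

Summary:
  λ = -5: algebraic multiplicity = 3, geometric multiplicity = 2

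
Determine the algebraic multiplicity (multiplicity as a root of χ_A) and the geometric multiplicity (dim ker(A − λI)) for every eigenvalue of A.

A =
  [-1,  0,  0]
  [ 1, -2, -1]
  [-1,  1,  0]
λ = -1: alg = 3, geom = 2

Step 1 — factor the characteristic polynomial to read off the algebraic multiplicities:
  χ_A(x) = (x + 1)^3

Step 2 — compute geometric multiplicities via the rank-nullity identity g(λ) = n − rank(A − λI):
  rank(A − (-1)·I) = 1, so dim ker(A − (-1)·I) = n − 1 = 2

Summary:
  λ = -1: algebraic multiplicity = 3, geometric multiplicity = 2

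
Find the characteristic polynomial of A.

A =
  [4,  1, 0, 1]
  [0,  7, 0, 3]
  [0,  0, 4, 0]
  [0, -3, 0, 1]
x^4 - 16*x^3 + 96*x^2 - 256*x + 256

Expanding det(x·I − A) (e.g. by cofactor expansion or by noting that A is similar to its Jordan form J, which has the same characteristic polynomial as A) gives
  χ_A(x) = x^4 - 16*x^3 + 96*x^2 - 256*x + 256
which factors as (x - 4)^4. The eigenvalues (with algebraic multiplicities) are λ = 4 with multiplicity 4.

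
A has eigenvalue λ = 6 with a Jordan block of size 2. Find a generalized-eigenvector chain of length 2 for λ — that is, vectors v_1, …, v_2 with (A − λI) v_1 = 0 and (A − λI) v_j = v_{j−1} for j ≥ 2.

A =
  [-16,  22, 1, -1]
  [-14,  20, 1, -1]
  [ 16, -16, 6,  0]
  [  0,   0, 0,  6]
A Jordan chain for λ = 6 of length 2:
v_1 = (1, 1, 0, 0)ᵀ
v_2 = (0, 0, 1, 0)ᵀ

Let N = A − (6)·I. We want v_2 with N^2 v_2 = 0 but N^1 v_2 ≠ 0; then v_{j-1} := N · v_j for j = 2, …, 2.

Pick v_2 = (0, 0, 1, 0)ᵀ.
Then v_1 = N · v_2 = (1, 1, 0, 0)ᵀ.

Sanity check: (A − (6)·I) v_1 = (0, 0, 0, 0)ᵀ = 0. ✓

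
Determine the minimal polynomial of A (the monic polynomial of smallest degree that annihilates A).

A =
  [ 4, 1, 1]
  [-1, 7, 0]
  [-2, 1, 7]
x^3 - 18*x^2 + 108*x - 216

The characteristic polynomial is χ_A(x) = (x - 6)^3, so the eigenvalues are known. The minimal polynomial is
  m_A(x) = Π_λ (x − λ)^{k_λ}
where k_λ is the size of the *largest* Jordan block for λ (equivalently, the smallest k with (A − λI)^k v = 0 for every generalised eigenvector v of λ).

  λ = 6: largest Jordan block has size 3, contributing (x − 6)^3

So m_A(x) = (x - 6)^3 = x^3 - 18*x^2 + 108*x - 216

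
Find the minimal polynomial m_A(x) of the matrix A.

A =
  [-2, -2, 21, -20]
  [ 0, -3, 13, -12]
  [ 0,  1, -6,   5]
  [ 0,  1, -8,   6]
x^4 + 5*x^3 + 9*x^2 + 7*x + 2

The characteristic polynomial is χ_A(x) = (x + 1)^3*(x + 2), so the eigenvalues are known. The minimal polynomial is
  m_A(x) = Π_λ (x − λ)^{k_λ}
where k_λ is the size of the *largest* Jordan block for λ (equivalently, the smallest k with (A − λI)^k v = 0 for every generalised eigenvector v of λ).

  λ = -2: largest Jordan block has size 1, contributing (x + 2)
  λ = -1: largest Jordan block has size 3, contributing (x + 1)^3

So m_A(x) = (x + 1)^3*(x + 2) = x^4 + 5*x^3 + 9*x^2 + 7*x + 2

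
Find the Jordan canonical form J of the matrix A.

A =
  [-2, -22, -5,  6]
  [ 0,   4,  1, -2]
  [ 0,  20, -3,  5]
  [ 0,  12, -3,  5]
J_1(-2) ⊕ J_3(2)

The characteristic polynomial is
  det(x·I − A) = x^4 - 4*x^3 + 16*x - 16 = (x - 2)^3*(x + 2)

Eigenvalues and multiplicities (the geometric multiplicity of λ is n − rank(A − λI), which equals the number of Jordan blocks for λ):
  λ = -2: algebraic multiplicity = 1, geometric multiplicity = 1
  λ = 2: algebraic multiplicity = 3, geometric multiplicity = 1

Determining the block sizes for each eigenvalue:
  λ = -2: one block (gm = 1), so the single block has size am = 1 → block sizes [1]
  λ = 2: one block (gm = 1), so the single block has size am = 3 → block sizes [3]

Assembling the blocks gives a Jordan form
J =
  [-2, 0, 0, 0]
  [ 0, 2, 1, 0]
  [ 0, 0, 2, 1]
  [ 0, 0, 0, 2]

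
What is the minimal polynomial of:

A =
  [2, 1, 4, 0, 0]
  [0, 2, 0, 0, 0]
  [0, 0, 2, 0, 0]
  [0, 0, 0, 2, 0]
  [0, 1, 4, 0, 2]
x^2 - 4*x + 4

The characteristic polynomial is χ_A(x) = (x - 2)^5, so the eigenvalues are known. The minimal polynomial is
  m_A(x) = Π_λ (x − λ)^{k_λ}
where k_λ is the size of the *largest* Jordan block for λ (equivalently, the smallest k with (A − λI)^k v = 0 for every generalised eigenvector v of λ).

  λ = 2: largest Jordan block has size 2, contributing (x − 2)^2

So m_A(x) = (x - 2)^2 = x^2 - 4*x + 4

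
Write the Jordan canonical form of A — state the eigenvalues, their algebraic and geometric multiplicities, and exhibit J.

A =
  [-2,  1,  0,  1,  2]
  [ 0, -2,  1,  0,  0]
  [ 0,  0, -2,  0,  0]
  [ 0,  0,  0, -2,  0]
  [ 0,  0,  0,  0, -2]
J_3(-2) ⊕ J_1(-2) ⊕ J_1(-2)

The characteristic polynomial is
  det(x·I − A) = x^5 + 10*x^4 + 40*x^3 + 80*x^2 + 80*x + 32 = (x + 2)^5

Eigenvalues and multiplicities (the geometric multiplicity of λ is n − rank(A − λI), which equals the number of Jordan blocks for λ):
  λ = -2: algebraic multiplicity = 5, geometric multiplicity = 3

Determining the block sizes for each eigenvalue:
  λ = -2: with am = 5 and gm = 3, the partition is not yet determined (e.g. several partitions of 5 into 3 parts exist). Let N = A − (-2)·I. Computing rank(N^1) = 2, rank(N^2) = 1, rank(N^3) = 0; the number of blocks of size ≥ j is rank(N^{j−1}) − rank(N^j), giving [3, 1, 1]. So we have 1 block(s) of size 3, 2 block(s) of size 1 → block sizes [3, 1, 1]

Assembling the blocks gives a Jordan form
J =
  [-2,  1,  0,  0,  0]
  [ 0, -2,  1,  0,  0]
  [ 0,  0, -2,  0,  0]
  [ 0,  0,  0, -2,  0]
  [ 0,  0,  0,  0, -2]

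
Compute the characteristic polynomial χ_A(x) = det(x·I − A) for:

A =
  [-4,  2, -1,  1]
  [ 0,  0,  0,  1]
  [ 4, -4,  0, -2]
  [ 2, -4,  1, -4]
x^4 + 8*x^3 + 24*x^2 + 32*x + 16

Expanding det(x·I − A) (e.g. by cofactor expansion or by noting that A is similar to its Jordan form J, which has the same characteristic polynomial as A) gives
  χ_A(x) = x^4 + 8*x^3 + 24*x^2 + 32*x + 16
which factors as (x + 2)^4. The eigenvalues (with algebraic multiplicities) are λ = -2 with multiplicity 4.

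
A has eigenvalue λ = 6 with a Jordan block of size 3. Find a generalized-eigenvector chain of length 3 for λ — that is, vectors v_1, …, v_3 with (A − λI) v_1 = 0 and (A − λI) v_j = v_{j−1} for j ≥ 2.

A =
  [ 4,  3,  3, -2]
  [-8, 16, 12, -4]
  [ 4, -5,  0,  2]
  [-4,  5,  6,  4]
A Jordan chain for λ = 6 of length 3:
v_1 = (-1, -4, 2, -2)ᵀ
v_2 = (3, 10, -5, 5)ᵀ
v_3 = (0, 1, 0, 0)ᵀ

Let N = A − (6)·I. We want v_3 with N^3 v_3 = 0 but N^2 v_3 ≠ 0; then v_{j-1} := N · v_j for j = 3, …, 2.

Pick v_3 = (0, 1, 0, 0)ᵀ.
Then v_2 = N · v_3 = (3, 10, -5, 5)ᵀ.
Then v_1 = N · v_2 = (-1, -4, 2, -2)ᵀ.

Sanity check: (A − (6)·I) v_1 = (0, 0, 0, 0)ᵀ = 0. ✓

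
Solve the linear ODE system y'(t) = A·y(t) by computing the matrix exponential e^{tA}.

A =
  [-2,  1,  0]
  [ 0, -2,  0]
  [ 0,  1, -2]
e^{tA} =
  [exp(-2*t), t*exp(-2*t), 0]
  [0, exp(-2*t), 0]
  [0, t*exp(-2*t), exp(-2*t)]

Strategy: write A = P · J · P⁻¹ where J is a Jordan canonical form, so e^{tA} = P · e^{tJ} · P⁻¹, and e^{tJ} can be computed block-by-block.

A has Jordan form
J =
  [-2,  1,  0]
  [ 0, -2,  0]
  [ 0,  0, -2]
(up to reordering of blocks).

Per-block formulas:
  For a 2×2 Jordan block J_2(-2): exp(t · J_2(-2)) = e^(-2t)·(I + t·N), where N is the 2×2 nilpotent shift.
  For a 1×1 block at λ = -2: exp(t · [-2]) = [e^(-2t)].

After assembling e^{tJ} and conjugating by P, we get:

e^{tA} =
  [exp(-2*t), t*exp(-2*t), 0]
  [0, exp(-2*t), 0]
  [0, t*exp(-2*t), exp(-2*t)]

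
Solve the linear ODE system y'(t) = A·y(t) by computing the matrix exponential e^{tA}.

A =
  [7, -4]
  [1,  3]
e^{tA} =
  [2*t*exp(5*t) + exp(5*t), -4*t*exp(5*t)]
  [t*exp(5*t), -2*t*exp(5*t) + exp(5*t)]

Strategy: write A = P · J · P⁻¹ where J is a Jordan canonical form, so e^{tA} = P · e^{tJ} · P⁻¹, and e^{tJ} can be computed block-by-block.

A has Jordan form
J =
  [5, 1]
  [0, 5]
(up to reordering of blocks).

Per-block formulas:
  For a 2×2 Jordan block J_2(5): exp(t · J_2(5)) = e^(5t)·(I + t·N), where N is the 2×2 nilpotent shift.

After assembling e^{tJ} and conjugating by P, we get:

e^{tA} =
  [2*t*exp(5*t) + exp(5*t), -4*t*exp(5*t)]
  [t*exp(5*t), -2*t*exp(5*t) + exp(5*t)]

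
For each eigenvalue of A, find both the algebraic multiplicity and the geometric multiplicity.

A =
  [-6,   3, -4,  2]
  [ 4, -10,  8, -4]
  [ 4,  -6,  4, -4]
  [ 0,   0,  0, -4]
λ = -4: alg = 4, geom = 3

Step 1 — factor the characteristic polynomial to read off the algebraic multiplicities:
  χ_A(x) = (x + 4)^4

Step 2 — compute geometric multiplicities via the rank-nullity identity g(λ) = n − rank(A − λI):
  rank(A − (-4)·I) = 1, so dim ker(A − (-4)·I) = n − 1 = 3

Summary:
  λ = -4: algebraic multiplicity = 4, geometric multiplicity = 3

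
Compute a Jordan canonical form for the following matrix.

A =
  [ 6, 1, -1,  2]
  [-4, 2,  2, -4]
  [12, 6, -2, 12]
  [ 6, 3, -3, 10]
J_2(4) ⊕ J_1(4) ⊕ J_1(4)

The characteristic polynomial is
  det(x·I − A) = x^4 - 16*x^3 + 96*x^2 - 256*x + 256 = (x - 4)^4

Eigenvalues and multiplicities (the geometric multiplicity of λ is n − rank(A − λI), which equals the number of Jordan blocks for λ):
  λ = 4: algebraic multiplicity = 4, geometric multiplicity = 3

Determining the block sizes for each eigenvalue:
  λ = 4: 3 blocks summing to 4 forces exactly one block of size 2 and the rest size 1 → block sizes [2, 1, 1]

Assembling the blocks gives a Jordan form
J =
  [4, 1, 0, 0]
  [0, 4, 0, 0]
  [0, 0, 4, 0]
  [0, 0, 0, 4]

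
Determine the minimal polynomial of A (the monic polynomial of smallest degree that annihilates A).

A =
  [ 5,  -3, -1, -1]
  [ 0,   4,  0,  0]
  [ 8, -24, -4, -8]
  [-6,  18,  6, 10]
x^2 - 7*x + 12

The characteristic polynomial is χ_A(x) = (x - 4)^3*(x - 3), so the eigenvalues are known. The minimal polynomial is
  m_A(x) = Π_λ (x − λ)^{k_λ}
where k_λ is the size of the *largest* Jordan block for λ (equivalently, the smallest k with (A − λI)^k v = 0 for every generalised eigenvector v of λ).

  λ = 3: largest Jordan block has size 1, contributing (x − 3)
  λ = 4: largest Jordan block has size 1, contributing (x − 4)

So m_A(x) = (x - 4)*(x - 3) = x^2 - 7*x + 12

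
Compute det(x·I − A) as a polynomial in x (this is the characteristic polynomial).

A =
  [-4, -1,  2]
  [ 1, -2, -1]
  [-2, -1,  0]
x^3 + 6*x^2 + 12*x + 8

Expanding det(x·I − A) (e.g. by cofactor expansion or by noting that A is similar to its Jordan form J, which has the same characteristic polynomial as A) gives
  χ_A(x) = x^3 + 6*x^2 + 12*x + 8
which factors as (x + 2)^3. The eigenvalues (with algebraic multiplicities) are λ = -2 with multiplicity 3.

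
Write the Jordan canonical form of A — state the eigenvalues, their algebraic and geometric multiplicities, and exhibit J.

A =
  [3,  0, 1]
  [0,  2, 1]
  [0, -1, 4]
J_3(3)

The characteristic polynomial is
  det(x·I − A) = x^3 - 9*x^2 + 27*x - 27 = (x - 3)^3

Eigenvalues and multiplicities (the geometric multiplicity of λ is n − rank(A − λI), which equals the number of Jordan blocks for λ):
  λ = 3: algebraic multiplicity = 3, geometric multiplicity = 1

Determining the block sizes for each eigenvalue:
  λ = 3: one block (gm = 1), so the single block has size am = 3 → block sizes [3]

Assembling the blocks gives a Jordan form
J =
  [3, 1, 0]
  [0, 3, 1]
  [0, 0, 3]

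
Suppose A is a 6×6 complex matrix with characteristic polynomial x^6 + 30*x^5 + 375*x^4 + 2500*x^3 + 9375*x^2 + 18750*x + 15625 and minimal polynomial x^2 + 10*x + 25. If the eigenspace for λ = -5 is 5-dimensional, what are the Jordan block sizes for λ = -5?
Block sizes for λ = -5: [2, 1, 1, 1, 1]

Step 1 — from the characteristic polynomial, algebraic multiplicity of λ = -5 is 6. From dim ker(A − (-5)·I) = 5, there are exactly 5 Jordan blocks for λ = -5.
Step 2 — from the minimal polynomial, the factor (x + 5)^2 tells us the largest block for λ = -5 has size 2.
Step 3 — with total size 6, 5 blocks, and largest block 2, the block sizes (in nonincreasing order) are [2, 1, 1, 1, 1].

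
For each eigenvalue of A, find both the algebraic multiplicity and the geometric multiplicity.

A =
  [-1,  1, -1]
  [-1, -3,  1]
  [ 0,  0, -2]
λ = -2: alg = 3, geom = 2

Step 1 — factor the characteristic polynomial to read off the algebraic multiplicities:
  χ_A(x) = (x + 2)^3

Step 2 — compute geometric multiplicities via the rank-nullity identity g(λ) = n − rank(A − λI):
  rank(A − (-2)·I) = 1, so dim ker(A − (-2)·I) = n − 1 = 2

Summary:
  λ = -2: algebraic multiplicity = 3, geometric multiplicity = 2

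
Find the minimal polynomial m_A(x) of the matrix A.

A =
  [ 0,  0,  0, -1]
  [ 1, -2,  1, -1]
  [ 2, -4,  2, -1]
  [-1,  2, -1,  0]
x^3

The characteristic polynomial is χ_A(x) = x^4, so the eigenvalues are known. The minimal polynomial is
  m_A(x) = Π_λ (x − λ)^{k_λ}
where k_λ is the size of the *largest* Jordan block for λ (equivalently, the smallest k with (A − λI)^k v = 0 for every generalised eigenvector v of λ).

  λ = 0: largest Jordan block has size 3, contributing (x − 0)^3

So m_A(x) = x^3 = x^3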